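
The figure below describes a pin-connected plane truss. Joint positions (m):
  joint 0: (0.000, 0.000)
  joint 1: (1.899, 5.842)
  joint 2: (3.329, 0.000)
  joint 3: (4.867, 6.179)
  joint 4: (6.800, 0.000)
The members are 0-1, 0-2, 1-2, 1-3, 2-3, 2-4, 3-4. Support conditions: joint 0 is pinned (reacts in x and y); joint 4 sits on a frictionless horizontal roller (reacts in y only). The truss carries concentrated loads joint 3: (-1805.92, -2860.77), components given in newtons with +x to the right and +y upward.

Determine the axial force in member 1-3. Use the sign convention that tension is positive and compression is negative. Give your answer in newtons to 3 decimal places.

N=5 nodes, M=7 members, R=3 reactions → 2N=10, M+R=10
member 0 (0-1): L=6.1429, (cx,cy)=(0.3091,0.9510)
member 1 (0-2): L=3.3290, (cx,cy)=(1.0000,0.0000)
member 2 (1-2): L=6.0145, (cx,cy)=(0.2378,-0.9713)
member 3 (1-3): L=2.9871, (cx,cy)=(0.9936,0.1128)
member 4 (2-3): L=6.3675, (cx,cy)=(0.2415,0.9704)
member 5 (2-4): L=3.4710, (cx,cy)=(1.0000,0.0000)
member 6 (3-4): L=6.4743, (cx,cy)=(0.2986,-0.9544)
solve A·x = −loads:
  F[0-1] = -2580.6186 N (compression)
  F[0-2] = -1008.1538 N (compression)
  F[1-2] = +2367.6079 N (tension)
  F[1-3] = -1369.4316 N (compression)
  F[2-3] = -2369.8832 N (compression)
  F[2-4] = +127.1848 N (tension)
  F[3-4] = -425.9866 N (compression)
  Rx@0 = +1805.9200 N
  Ry@0 = +2454.2130 N
  Ry@4 = +406.5570 N

-1369.432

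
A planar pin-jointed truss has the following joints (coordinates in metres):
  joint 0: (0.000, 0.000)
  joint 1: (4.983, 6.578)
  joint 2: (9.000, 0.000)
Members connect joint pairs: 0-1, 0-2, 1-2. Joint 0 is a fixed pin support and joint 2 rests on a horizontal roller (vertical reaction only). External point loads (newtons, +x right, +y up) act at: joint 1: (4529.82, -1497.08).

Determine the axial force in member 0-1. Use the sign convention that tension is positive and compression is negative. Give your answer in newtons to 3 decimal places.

N=3 nodes, M=3 members, R=3 reactions → 2N=6, M+R=6
member 0 (0-1): L=8.2523, (cx,cy)=(0.6038,0.7971)
member 1 (0-2): L=9.0000, (cx,cy)=(1.0000,0.0000)
member 2 (1-2): L=7.7076, (cx,cy)=(0.5212,-0.8534)
solve A·x = −loads:
  F[0-1] = +3315.2176 N (tension)
  F[0-2] = +2527.9854 N (tension)
  F[1-2] = -4850.5306 N (compression)
  Rx@0 = -4529.8200 N
  Ry@0 = -2642.5984 N
  Ry@2 = +4139.6784 N

3315.218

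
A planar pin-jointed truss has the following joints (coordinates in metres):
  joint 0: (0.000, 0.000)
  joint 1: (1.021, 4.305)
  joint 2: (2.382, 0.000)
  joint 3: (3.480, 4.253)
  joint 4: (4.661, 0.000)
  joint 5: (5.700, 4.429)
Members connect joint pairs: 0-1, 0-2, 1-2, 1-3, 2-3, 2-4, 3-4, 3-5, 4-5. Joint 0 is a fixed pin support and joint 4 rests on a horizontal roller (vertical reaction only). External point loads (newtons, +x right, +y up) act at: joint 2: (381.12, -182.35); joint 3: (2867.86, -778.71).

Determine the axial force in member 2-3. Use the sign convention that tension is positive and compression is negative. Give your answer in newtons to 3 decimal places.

2623.441

N=6 nodes, M=9 members, R=3 reactions → 2N=12, M+R=12
member 0 (0-1): L=4.4244, (cx,cy)=(0.2308,0.9730)
member 1 (0-2): L=2.3820, (cx,cy)=(1.0000,0.0000)
member 2 (1-2): L=4.5150, (cx,cy)=(0.3014,-0.9535)
member 3 (1-3): L=2.4595, (cx,cy)=(0.9998,-0.0211)
member 4 (2-3): L=4.3924, (cx,cy)=(0.2500,0.9683)
member 5 (2-4): L=2.2790, (cx,cy)=(1.0000,0.0000)
member 6 (3-4): L=4.4139, (cx,cy)=(0.2676,-0.9635)
member 7 (3-5): L=2.2270, (cx,cy)=(0.9969,0.0790)
member 8 (4-5): L=4.5492, (cx,cy)=(0.2284,0.9736)
solve A·x = −loads:
  F[0-1] = +2394.9952 N (tension)
  F[0-2] = +2696.2992 N (tension)
  F[1-2] = -2472.8258 N (compression)
  F[1-3] = +1298.3765 N (tension)
  F[2-3] = +2623.4415 N (tension)
  F[2-4] = +913.9805 N (tension)
  F[3-4] = -3415.9569 N (compression)
  F[3-5] = -0.0000 N (compression)
  F[4-5] = +0.0000 N (tension)
  Rx@0 = -3248.9800 N
  Ry@0 = -2330.3532 N
  Ry@4 = +3291.4132 N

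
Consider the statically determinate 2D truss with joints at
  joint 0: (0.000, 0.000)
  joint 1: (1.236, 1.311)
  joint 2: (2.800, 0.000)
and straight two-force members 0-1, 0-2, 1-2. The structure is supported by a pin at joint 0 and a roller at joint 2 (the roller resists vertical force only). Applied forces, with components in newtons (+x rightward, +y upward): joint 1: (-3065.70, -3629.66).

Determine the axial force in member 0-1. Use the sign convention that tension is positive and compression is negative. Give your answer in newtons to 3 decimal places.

N=3 nodes, M=3 members, R=3 reactions → 2N=6, M+R=6
member 0 (0-1): L=1.8018, (cx,cy)=(0.6860,0.7276)
member 1 (0-2): L=2.8000, (cx,cy)=(1.0000,0.0000)
member 2 (1-2): L=2.0408, (cx,cy)=(0.7664,-0.6424)
solve A·x = −loads:
  F[0-1] = -4759.1621 N (compression)
  F[0-2] = +199.0266 N (tension)
  F[1-2] = -259.7002 N (compression)
  Rx@0 = +3065.7000 N
  Ry@0 = +3462.8289 N
  Ry@2 = +166.8311 N

-4759.162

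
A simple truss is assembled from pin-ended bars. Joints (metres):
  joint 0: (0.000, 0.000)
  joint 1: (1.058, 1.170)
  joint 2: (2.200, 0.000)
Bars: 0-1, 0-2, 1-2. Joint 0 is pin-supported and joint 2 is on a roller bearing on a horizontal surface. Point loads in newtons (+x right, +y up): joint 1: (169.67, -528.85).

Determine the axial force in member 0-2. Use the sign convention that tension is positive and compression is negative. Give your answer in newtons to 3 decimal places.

N=3 nodes, M=3 members, R=3 reactions → 2N=6, M+R=6
member 0 (0-1): L=1.5774, (cx,cy)=(0.6707,0.7417)
member 1 (0-2): L=2.2000, (cx,cy)=(1.0000,0.0000)
member 2 (1-2): L=1.6350, (cx,cy)=(0.6985,-0.7156)
solve A·x = −loads:
  F[0-1] = -248.4612 N (compression)
  F[0-2] = +336.3164 N (tension)
  F[1-2] = -481.4893 N (compression)
  Rx@0 = -169.6700 N
  Ry@0 = +184.2876 N
  Ry@2 = +344.5624 N

336.316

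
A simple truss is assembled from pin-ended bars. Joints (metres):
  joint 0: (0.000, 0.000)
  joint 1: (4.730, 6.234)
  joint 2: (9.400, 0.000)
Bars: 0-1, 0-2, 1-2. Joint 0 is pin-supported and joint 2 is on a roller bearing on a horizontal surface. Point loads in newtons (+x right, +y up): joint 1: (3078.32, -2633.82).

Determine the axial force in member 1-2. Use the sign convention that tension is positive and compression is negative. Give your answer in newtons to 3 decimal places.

-4206.758

N=3 nodes, M=3 members, R=3 reactions → 2N=6, M+R=6
member 0 (0-1): L=7.8253, (cx,cy)=(0.6044,0.7966)
member 1 (0-2): L=9.4000, (cx,cy)=(1.0000,0.0000)
member 2 (1-2): L=7.7892, (cx,cy)=(0.5995,-0.8003)
solve A·x = −loads:
  F[0-1] = +920.1235 N (tension)
  F[0-2] = +2522.1532 N (tension)
  F[1-2] = -4206.7577 N (compression)
  Rx@0 = -3078.3200 N
  Ry@0 = -733.0114 N
  Ry@2 = +3366.8314 N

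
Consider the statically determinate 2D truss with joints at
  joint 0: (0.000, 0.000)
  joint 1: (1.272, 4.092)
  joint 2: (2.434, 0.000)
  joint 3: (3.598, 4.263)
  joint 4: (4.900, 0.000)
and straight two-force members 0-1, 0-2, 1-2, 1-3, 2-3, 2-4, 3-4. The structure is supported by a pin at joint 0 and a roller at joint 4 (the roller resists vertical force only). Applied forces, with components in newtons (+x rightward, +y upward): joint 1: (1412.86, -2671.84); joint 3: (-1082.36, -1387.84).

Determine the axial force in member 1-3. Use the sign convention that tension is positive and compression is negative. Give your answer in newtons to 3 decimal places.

N=5 nodes, M=7 members, R=3 reactions → 2N=10, M+R=10
member 0 (0-1): L=4.2851, (cx,cy)=(0.2968,0.9549)
member 1 (0-2): L=2.4340, (cx,cy)=(1.0000,0.0000)
member 2 (1-2): L=4.2538, (cx,cy)=(0.2732,-0.9620)
member 3 (1-3): L=2.3323, (cx,cy)=(0.9973,0.0733)
member 4 (2-3): L=4.4191, (cx,cy)=(0.2634,0.9647)
member 5 (2-4): L=2.4660, (cx,cy)=(1.0000,0.0000)
member 6 (3-4): L=4.4574, (cx,cy)=(0.2921,-0.9564)
solve A·x = −loads:
  F[0-1] = -2208.3271 N (compression)
  F[0-2] = +986.0189 N (tension)
  F[1-2] = -728.1803 N (compression)
  F[1-3] = -1874.5083 N (compression)
  F[2-3] = +726.1278 N (tension)
  F[2-4] = +595.8377 N (tension)
  F[3-4] = -2039.8497 N (compression)
  Rx@0 = -330.5000 N
  Ry@0 = +2108.7920 N
  Ry@4 = +1950.8880 N

-1874.508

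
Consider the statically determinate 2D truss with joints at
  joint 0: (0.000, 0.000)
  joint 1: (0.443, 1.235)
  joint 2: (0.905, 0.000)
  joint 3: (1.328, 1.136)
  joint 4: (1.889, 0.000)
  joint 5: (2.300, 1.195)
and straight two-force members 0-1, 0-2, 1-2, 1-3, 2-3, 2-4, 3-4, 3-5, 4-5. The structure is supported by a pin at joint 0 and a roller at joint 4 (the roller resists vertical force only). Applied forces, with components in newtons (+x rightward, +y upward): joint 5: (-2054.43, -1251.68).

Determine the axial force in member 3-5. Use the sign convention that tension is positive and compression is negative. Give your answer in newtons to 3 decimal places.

-1661.614

N=6 nodes, M=9 members, R=3 reactions → 2N=12, M+R=12
member 0 (0-1): L=1.3120, (cx,cy)=(0.3376,0.9413)
member 1 (0-2): L=0.9050, (cx,cy)=(1.0000,0.0000)
member 2 (1-2): L=1.3186, (cx,cy)=(0.3504,-0.9366)
member 3 (1-3): L=0.8905, (cx,cy)=(0.9938,-0.1112)
member 4 (2-3): L=1.2122, (cx,cy)=(0.3490,0.9371)
member 5 (2-4): L=0.9840, (cx,cy)=(1.0000,0.0000)
member 6 (3-4): L=1.2670, (cx,cy)=(0.4428,-0.8966)
member 7 (3-5): L=0.9738, (cx,cy)=(0.9982,0.0606)
member 8 (4-5): L=1.2637, (cx,cy)=(0.3252,0.9456)
solve A·x = −loads:
  F[0-1] = -1091.4104 N (compression)
  F[0-2] = -1685.9265 N (compression)
  F[1-2] = +1190.6871 N (tension)
  F[1-3] = -790.5915 N (compression)
  F[2-3] = -1190.0125 N (compression)
  F[2-4] = -853.4810 N (compression)
  F[3-4] = +1033.4784 N (tension)
  F[3-5] = -1661.6136 N (compression)
  F[4-5] = -1217.1800 N (compression)
  Rx@0 = +2054.4300 N
  Ry@0 = +1027.3178 N
  Ry@4 = +224.3622 N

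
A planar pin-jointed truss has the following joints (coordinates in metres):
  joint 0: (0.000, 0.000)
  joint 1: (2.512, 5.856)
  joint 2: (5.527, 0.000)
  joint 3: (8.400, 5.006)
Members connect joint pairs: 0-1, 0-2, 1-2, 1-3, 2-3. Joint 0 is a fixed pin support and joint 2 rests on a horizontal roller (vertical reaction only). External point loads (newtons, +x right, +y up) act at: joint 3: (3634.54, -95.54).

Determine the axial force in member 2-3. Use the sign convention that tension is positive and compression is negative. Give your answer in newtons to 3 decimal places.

N=4 nodes, M=5 members, R=3 reactions → 2N=8, M+R=8
member 0 (0-1): L=6.3720, (cx,cy)=(0.3942,0.9190)
member 1 (0-2): L=5.5270, (cx,cy)=(1.0000,0.0000)
member 2 (1-2): L=6.5866, (cx,cy)=(0.4577,-0.8891)
member 3 (1-3): L=5.9490, (cx,cy)=(0.9897,-0.1429)
member 4 (2-3): L=5.7718, (cx,cy)=(0.4978,0.8673)
solve A·x = −loads:
  F[0-1] = +3636.0607 N (tension)
  F[0-2] = +2201.1237 N (tension)
  F[1-2] = -4311.6948 N (compression)
  F[1-3] = +3442.4109 N (tension)
  F[2-3] = +456.9424 N (tension)
  Rx@0 = -3634.5400 N
  Ry@0 = -3341.5947 N
  Ry@2 = +3437.1347 N

456.942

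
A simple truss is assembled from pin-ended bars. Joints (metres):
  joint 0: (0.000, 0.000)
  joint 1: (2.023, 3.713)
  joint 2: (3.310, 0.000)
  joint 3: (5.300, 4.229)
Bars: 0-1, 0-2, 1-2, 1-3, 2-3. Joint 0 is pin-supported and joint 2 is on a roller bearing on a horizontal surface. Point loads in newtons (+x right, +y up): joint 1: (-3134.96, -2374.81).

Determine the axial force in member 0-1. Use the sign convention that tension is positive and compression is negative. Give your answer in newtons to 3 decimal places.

-5056.278

N=4 nodes, M=5 members, R=3 reactions → 2N=8, M+R=8
member 0 (0-1): L=4.2283, (cx,cy)=(0.4784,0.8781)
member 1 (0-2): L=3.3100, (cx,cy)=(1.0000,0.0000)
member 2 (1-2): L=3.9297, (cx,cy)=(0.3275,-0.9448)
member 3 (1-3): L=3.3174, (cx,cy)=(0.9878,0.1555)
member 4 (2-3): L=4.6738, (cx,cy)=(0.4258,0.9048)
solve A·x = −loads:
  F[0-1] = -5056.2782 N (compression)
  F[0-2] = -715.8452 N (compression)
  F[1-2] = +2185.7613 N (tension)
  F[1-3] = +0.0000 N (tension)
  F[2-3] = -0.0000 N (compression)
  Rx@0 = +3134.9600 N
  Ry@0 = +4440.0263 N
  Ry@2 = -2065.2163 N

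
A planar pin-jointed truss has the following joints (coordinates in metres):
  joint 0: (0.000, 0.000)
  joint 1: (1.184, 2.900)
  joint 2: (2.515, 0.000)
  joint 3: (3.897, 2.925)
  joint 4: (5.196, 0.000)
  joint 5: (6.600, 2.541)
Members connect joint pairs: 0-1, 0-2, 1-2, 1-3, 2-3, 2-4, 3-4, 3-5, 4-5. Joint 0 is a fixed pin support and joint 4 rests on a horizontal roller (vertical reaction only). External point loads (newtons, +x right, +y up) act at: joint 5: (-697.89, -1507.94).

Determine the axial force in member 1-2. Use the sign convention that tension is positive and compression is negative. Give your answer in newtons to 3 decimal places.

N=6 nodes, M=9 members, R=3 reactions → 2N=12, M+R=12
member 0 (0-1): L=3.1324, (cx,cy)=(0.3780,0.9258)
member 1 (0-2): L=2.5150, (cx,cy)=(1.0000,0.0000)
member 2 (1-2): L=3.1909, (cx,cy)=(0.4171,-0.9088)
member 3 (1-3): L=2.7131, (cx,cy)=(1.0000,0.0092)
member 4 (2-3): L=3.2351, (cx,cy)=(0.4272,0.9042)
member 5 (2-4): L=2.6810, (cx,cy)=(1.0000,0.0000)
member 6 (3-4): L=3.2005, (cx,cy)=(0.4059,-0.9139)
member 7 (3-5): L=2.7301, (cx,cy)=(0.9901,-0.1407)
member 8 (4-5): L=2.9031, (cx,cy)=(0.4836,0.8753)
solve A·x = −loads:
  F[0-1] = +71.4704 N (tension)
  F[0-2] = -724.9048 N (compression)
  F[1-2] = -72.2250 N (compression)
  F[1-3] = +57.1444 N (tension)
  F[2-3] = +72.5995 N (tension)
  F[2-4] = -786.0462 N (compression)
  F[3-4] = -91.9012 N (compression)
  F[3-5] = +126.7165 N (tension)
  F[4-5] = -1702.4538 N (compression)
  Rx@0 = +697.8900 N
  Ry@0 = -66.1681 N
  Ry@4 = +1574.1081 N

-72.225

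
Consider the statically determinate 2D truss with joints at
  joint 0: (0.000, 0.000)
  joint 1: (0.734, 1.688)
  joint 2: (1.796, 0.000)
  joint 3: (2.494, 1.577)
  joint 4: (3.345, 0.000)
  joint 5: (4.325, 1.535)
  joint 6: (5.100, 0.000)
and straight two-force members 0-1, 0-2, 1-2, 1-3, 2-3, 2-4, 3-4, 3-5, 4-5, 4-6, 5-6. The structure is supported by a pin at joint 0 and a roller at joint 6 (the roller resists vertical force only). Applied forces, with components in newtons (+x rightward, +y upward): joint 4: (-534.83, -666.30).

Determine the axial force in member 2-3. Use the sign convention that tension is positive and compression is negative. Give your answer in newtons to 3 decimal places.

-268.262

N=7 nodes, M=11 members, R=3 reactions → 2N=14, M+R=14
member 0 (0-1): L=1.8407, (cx,cy)=(0.3988,0.9171)
member 1 (0-2): L=1.7960, (cx,cy)=(1.0000,0.0000)
member 2 (1-2): L=1.9943, (cx,cy)=(0.5325,-0.8464)
member 3 (1-3): L=1.7635, (cx,cy)=(0.9980,-0.0629)
member 4 (2-3): L=1.7246, (cx,cy)=(0.4047,0.9144)
member 5 (2-4): L=1.5490, (cx,cy)=(1.0000,0.0000)
member 6 (3-4): L=1.7920, (cx,cy)=(0.4749,-0.8800)
member 7 (3-5): L=1.8315, (cx,cy)=(0.9997,-0.0229)
member 8 (4-5): L=1.8212, (cx,cy)=(0.5381,0.8429)
member 9 (4-6): L=1.7550, (cx,cy)=(1.0000,0.0000)
member 10 (5-6): L=1.7195, (cx,cy)=(0.4507,-0.8927)
solve A·x = −loads:
  F[0-1] = -250.0244 N (compression)
  F[0-2] = -435.1288 N (compression)
  F[1-2] = +289.8183 N (tension)
  F[1-3] = -254.5402 N (compression)
  F[2-3] = -268.2617 N (compression)
  F[2-4] = -172.2185 N (compression)
  F[3-4] = +273.3751 N (tension)
  F[3-5] = -492.5664 N (compression)
  F[4-5] = +505.0828 N (tension)
  F[4-6] = +220.6425 N (tension)
  F[5-6] = -489.5556 N (compression)
  Rx@0 = +534.8300 N
  Ry@0 = +229.2856 N
  Ry@6 = +437.0144 N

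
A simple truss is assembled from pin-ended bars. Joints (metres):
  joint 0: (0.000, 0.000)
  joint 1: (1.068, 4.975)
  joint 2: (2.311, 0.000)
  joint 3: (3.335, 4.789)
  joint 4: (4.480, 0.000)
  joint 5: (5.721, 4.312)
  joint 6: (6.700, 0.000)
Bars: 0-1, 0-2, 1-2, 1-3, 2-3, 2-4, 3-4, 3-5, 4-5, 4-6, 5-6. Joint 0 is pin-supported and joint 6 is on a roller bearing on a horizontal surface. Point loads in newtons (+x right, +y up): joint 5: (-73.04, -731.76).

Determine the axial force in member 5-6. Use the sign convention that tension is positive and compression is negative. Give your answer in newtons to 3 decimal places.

-592.534

N=7 nodes, M=11 members, R=3 reactions → 2N=14, M+R=14
member 0 (0-1): L=5.0883, (cx,cy)=(0.2099,0.9777)
member 1 (0-2): L=2.3110, (cx,cy)=(1.0000,0.0000)
member 2 (1-2): L=5.1279, (cx,cy)=(0.2424,-0.9702)
member 3 (1-3): L=2.2746, (cx,cy)=(0.9967,-0.0818)
member 4 (2-3): L=4.8973, (cx,cy)=(0.2091,0.9779)
member 5 (2-4): L=2.1690, (cx,cy)=(1.0000,0.0000)
member 6 (3-4): L=4.9240, (cx,cy)=(0.2325,-0.9726)
member 7 (3-5): L=2.4332, (cx,cy)=(0.9806,-0.1960)
member 8 (4-5): L=4.4870, (cx,cy)=(0.2766,0.9610)
member 9 (4-6): L=2.2200, (cx,cy)=(1.0000,0.0000)
member 10 (5-6): L=4.4217, (cx,cy)=(0.2214,-0.9752)
solve A·x = −loads:
  F[0-1] = -157.4386 N (compression)
  F[0-2] = -39.9950 N (compression)
  F[1-2] = +164.8370 N (tension)
  F[1-3] = -73.2465 N (compression)
  F[2-3] = -163.5361 N (compression)
  F[2-4] = +34.1560 N (tension)
  F[3-4] = +189.3551 N (tension)
  F[3-5] = -154.2202 N (compression)
  F[4-5] = -191.6399 N (compression)
  F[4-6] = +131.1906 N (tension)
  F[5-6] = -592.5341 N (compression)
  Rx@0 = +73.0400 N
  Ry@0 = +153.9316 N
  Ry@6 = +577.8284 N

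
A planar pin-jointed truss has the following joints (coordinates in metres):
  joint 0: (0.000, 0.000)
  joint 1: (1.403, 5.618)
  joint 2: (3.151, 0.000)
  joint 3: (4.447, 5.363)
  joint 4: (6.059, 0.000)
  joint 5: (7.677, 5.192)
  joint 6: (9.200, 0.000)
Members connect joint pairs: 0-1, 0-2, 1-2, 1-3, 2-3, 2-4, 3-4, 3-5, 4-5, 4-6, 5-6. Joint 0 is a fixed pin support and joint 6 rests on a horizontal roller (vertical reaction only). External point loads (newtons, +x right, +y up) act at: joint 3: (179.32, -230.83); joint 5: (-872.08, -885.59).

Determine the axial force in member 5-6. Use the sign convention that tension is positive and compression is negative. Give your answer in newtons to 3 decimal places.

N=7 nodes, M=11 members, R=3 reactions → 2N=14, M+R=14
member 0 (0-1): L=5.7905, (cx,cy)=(0.2423,0.9702)
member 1 (0-2): L=3.1510, (cx,cy)=(1.0000,0.0000)
member 2 (1-2): L=5.8837, (cx,cy)=(0.2971,-0.9548)
member 3 (1-3): L=3.0547, (cx,cy)=(0.9965,-0.0835)
member 4 (2-3): L=5.5174, (cx,cy)=(0.2349,0.9720)
member 5 (2-4): L=2.9080, (cx,cy)=(1.0000,0.0000)
member 6 (3-4): L=5.6000, (cx,cy)=(0.2879,-0.9577)
member 7 (3-5): L=3.2345, (cx,cy)=(0.9986,-0.0529)
member 8 (4-5): L=5.4383, (cx,cy)=(0.2975,0.9547)
member 9 (4-6): L=3.1410, (cx,cy)=(1.0000,0.0000)
member 10 (5-6): L=5.4108, (cx,cy)=(0.2815,-0.9596)
solve A·x = −loads:
  F[0-1] = -673.5516 N (compression)
  F[0-2] = -529.5640 N (compression)
  F[1-2] = +717.3997 N (tension)
  F[1-3] = -377.6494 N (compression)
  F[2-3] = -704.7254 N (compression)
  F[2-4] = -150.8926 N (compression)
  F[3-4] = +488.9810 N (tension)
  F[3-5] = -863.1504 N (compression)
  F[4-5] = -490.4963 N (compression)
  F[4-6] = +135.7963 N (tension)
  F[5-6] = -482.4440 N (compression)
  Rx@0 = +692.7600 N
  Ry@0 = +653.4820 N
  Ry@6 = +462.9380 N

-482.444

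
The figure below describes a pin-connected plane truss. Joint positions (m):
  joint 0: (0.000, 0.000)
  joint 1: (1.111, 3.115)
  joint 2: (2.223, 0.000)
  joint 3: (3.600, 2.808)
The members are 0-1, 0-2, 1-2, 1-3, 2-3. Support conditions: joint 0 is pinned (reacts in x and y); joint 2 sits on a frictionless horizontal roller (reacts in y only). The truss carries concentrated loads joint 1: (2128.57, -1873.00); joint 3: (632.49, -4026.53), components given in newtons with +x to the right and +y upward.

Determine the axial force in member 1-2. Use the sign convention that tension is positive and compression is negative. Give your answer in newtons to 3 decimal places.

-7979.570

N=4 nodes, M=5 members, R=3 reactions → 2N=8, M+R=8
member 0 (0-1): L=3.3072, (cx,cy)=(0.3359,0.9419)
member 1 (0-2): L=2.2230, (cx,cy)=(1.0000,0.0000)
member 2 (1-2): L=3.3075, (cx,cy)=(0.3362,-0.9418)
member 3 (1-3): L=2.5079, (cx,cy)=(0.9925,-0.1224)
member 4 (2-3): L=3.1275, (cx,cy)=(0.4403,0.8979)
solve A·x = −loads:
  F[0-1] = +5668.2675 N (tension)
  F[0-2] = +856.8956 N (tension)
  F[1-2] = -7979.5703 N (compression)
  F[1-3] = +2476.9738 N (tension)
  F[2-3] = -4146.9013 N (compression)
  Rx@0 = -2761.0600 N
  Ry@0 = -5338.8589 N
  Ry@2 = +11238.3889 N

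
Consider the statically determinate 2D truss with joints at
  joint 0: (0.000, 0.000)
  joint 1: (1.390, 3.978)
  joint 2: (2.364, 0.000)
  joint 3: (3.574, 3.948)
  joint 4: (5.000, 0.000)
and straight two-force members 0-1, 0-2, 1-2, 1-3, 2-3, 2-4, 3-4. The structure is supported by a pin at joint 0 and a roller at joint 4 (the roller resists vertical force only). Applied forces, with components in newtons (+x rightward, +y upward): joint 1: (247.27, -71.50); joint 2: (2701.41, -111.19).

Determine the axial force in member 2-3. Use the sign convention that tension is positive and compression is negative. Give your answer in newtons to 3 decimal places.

278.963

N=5 nodes, M=7 members, R=3 reactions → 2N=10, M+R=10
member 0 (0-1): L=4.2139, (cx,cy)=(0.3299,0.9440)
member 1 (0-2): L=2.3640, (cx,cy)=(1.0000,0.0000)
member 2 (1-2): L=4.0955, (cx,cy)=(0.2378,-0.9713)
member 3 (1-3): L=2.1842, (cx,cy)=(0.9999,-0.0137)
member 4 (2-3): L=4.1293, (cx,cy)=(0.2930,0.9561)
member 5 (2-4): L=2.6360, (cx,cy)=(1.0000,0.0000)
member 6 (3-4): L=4.1976, (cx,cy)=(0.3397,-0.9405)
solve A·x = −loads:
  F[0-1] = +91.6134 N (tension)
  F[0-2] = +2918.4600 N (tension)
  F[1-2] = -160.1213 N (compression)
  F[1-3] = -178.9866 N (compression)
  F[2-3] = +278.9629 N (tension)
  F[2-4] = +97.2250 N (tension)
  F[3-4] = -286.1961 N (compression)
  Rx@0 = -2948.6800 N
  Ry@0 = -86.4856 N
  Ry@4 = +269.1756 N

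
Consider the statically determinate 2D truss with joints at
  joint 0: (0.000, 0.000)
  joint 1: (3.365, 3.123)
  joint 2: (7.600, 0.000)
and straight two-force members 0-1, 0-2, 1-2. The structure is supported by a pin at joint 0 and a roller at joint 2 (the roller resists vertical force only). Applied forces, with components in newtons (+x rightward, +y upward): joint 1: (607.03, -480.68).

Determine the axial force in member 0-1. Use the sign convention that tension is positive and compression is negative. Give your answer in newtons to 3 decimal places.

N=3 nodes, M=3 members, R=3 reactions → 2N=6, M+R=6
member 0 (0-1): L=4.5909, (cx,cy)=(0.7330,0.6803)
member 1 (0-2): L=7.6000, (cx,cy)=(1.0000,0.0000)
member 2 (1-2): L=5.2620, (cx,cy)=(0.8048,-0.5935)
solve A·x = −loads:
  F[0-1] = -27.0650 N (compression)
  F[0-2] = +626.8679 N (tension)
  F[1-2] = -778.8811 N (compression)
  Rx@0 = -607.0300 N
  Ry@0 = +18.4112 N
  Ry@2 = +462.2688 N

-27.065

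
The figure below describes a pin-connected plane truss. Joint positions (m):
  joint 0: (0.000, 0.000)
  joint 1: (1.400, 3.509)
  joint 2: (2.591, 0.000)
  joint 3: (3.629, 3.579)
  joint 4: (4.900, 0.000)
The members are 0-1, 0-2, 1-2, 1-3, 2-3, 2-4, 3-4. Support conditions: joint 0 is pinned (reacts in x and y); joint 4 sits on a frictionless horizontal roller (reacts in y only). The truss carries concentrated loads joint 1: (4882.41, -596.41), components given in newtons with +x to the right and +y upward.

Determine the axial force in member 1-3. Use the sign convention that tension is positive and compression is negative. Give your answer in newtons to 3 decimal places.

N=5 nodes, M=7 members, R=3 reactions → 2N=10, M+R=10
member 0 (0-1): L=3.7780, (cx,cy)=(0.3706,0.9288)
member 1 (0-2): L=2.5910, (cx,cy)=(1.0000,0.0000)
member 2 (1-2): L=3.7056, (cx,cy)=(0.3214,-0.9469)
member 3 (1-3): L=2.2301, (cx,cy)=(0.9995,0.0314)
member 4 (2-3): L=3.7265, (cx,cy)=(0.2785,0.9604)
member 5 (2-4): L=2.3090, (cx,cy)=(1.0000,0.0000)
member 6 (3-4): L=3.7980, (cx,cy)=(0.3347,-0.9423)
solve A·x = −loads:
  F[0-1] = +3305.7494 N (tension)
  F[0-2] = +3657.4015 N (tension)
  F[1-2] = -3951.4356 N (compression)
  F[1-3] = -2388.5698 N (compression)
  F[2-3] = +3895.9726 N (tension)
  F[2-4] = +1302.1824 N (tension)
  F[3-4] = -3891.1627 N (compression)
  Rx@0 = -4882.4100 N
  Ry@0 = -3070.3963 N
  Ry@4 = +3666.8063 N

-2388.570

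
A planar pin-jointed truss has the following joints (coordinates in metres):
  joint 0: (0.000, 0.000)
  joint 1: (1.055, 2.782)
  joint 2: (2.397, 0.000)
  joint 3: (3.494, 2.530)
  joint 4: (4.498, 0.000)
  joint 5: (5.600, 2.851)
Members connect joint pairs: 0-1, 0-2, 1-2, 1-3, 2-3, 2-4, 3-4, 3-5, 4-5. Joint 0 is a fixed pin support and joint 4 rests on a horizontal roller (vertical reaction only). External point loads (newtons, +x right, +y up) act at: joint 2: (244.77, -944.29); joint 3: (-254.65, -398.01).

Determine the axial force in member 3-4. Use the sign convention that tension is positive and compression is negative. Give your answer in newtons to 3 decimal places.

-719.916

N=6 nodes, M=9 members, R=3 reactions → 2N=12, M+R=12
member 0 (0-1): L=2.9753, (cx,cy)=(0.3546,0.9350)
member 1 (0-2): L=2.3970, (cx,cy)=(1.0000,0.0000)
member 2 (1-2): L=3.0888, (cx,cy)=(0.4345,-0.9007)
member 3 (1-3): L=2.4520, (cx,cy)=(0.9947,-0.1028)
member 4 (2-3): L=2.7576, (cx,cy)=(0.3978,0.9175)
member 5 (2-4): L=2.1010, (cx,cy)=(1.0000,0.0000)
member 6 (3-4): L=2.7219, (cx,cy)=(0.3689,-0.9295)
member 7 (3-5): L=2.1303, (cx,cy)=(0.9886,0.1507)
member 8 (4-5): L=3.0566, (cx,cy)=(0.3605,0.9327)
solve A·x = −loads:
  F[0-1] = -719.9256 N (compression)
  F[0-2] = +245.3936 N (tension)
  F[1-2] = +817.3985 N (tension)
  F[1-3] = -613.6643 N (compression)
  F[2-3] = +226.7909 N (tension)
  F[2-4] = +265.5449 N (tension)
  F[3-4] = -719.9156 N (compression)
  F[3-5] = +0.0000 N (tension)
  F[4-5] = -0.0000 N (compression)
  Rx@0 = +9.8800 N
  Ry@0 = +673.1480 N
  Ry@4 = +669.1520 N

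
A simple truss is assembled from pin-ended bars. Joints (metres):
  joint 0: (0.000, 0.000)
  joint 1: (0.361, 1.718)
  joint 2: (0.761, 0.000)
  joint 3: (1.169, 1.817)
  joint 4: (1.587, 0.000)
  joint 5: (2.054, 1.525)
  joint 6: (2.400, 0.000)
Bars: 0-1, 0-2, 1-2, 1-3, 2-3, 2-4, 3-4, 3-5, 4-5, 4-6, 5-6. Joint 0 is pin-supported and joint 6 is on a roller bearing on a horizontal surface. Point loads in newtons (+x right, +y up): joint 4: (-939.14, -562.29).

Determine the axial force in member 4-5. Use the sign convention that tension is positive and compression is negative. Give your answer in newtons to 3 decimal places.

326.735

N=7 nodes, M=11 members, R=3 reactions → 2N=14, M+R=14
member 0 (0-1): L=1.7555, (cx,cy)=(0.2056,0.9786)
member 1 (0-2): L=0.7610, (cx,cy)=(1.0000,0.0000)
member 2 (1-2): L=1.7640, (cx,cy)=(0.2268,-0.9739)
member 3 (1-3): L=0.8140, (cx,cy)=(0.9926,0.1216)
member 4 (2-3): L=1.8622, (cx,cy)=(0.2191,0.9757)
member 5 (2-4): L=0.8260, (cx,cy)=(1.0000,0.0000)
member 6 (3-4): L=1.8645, (cx,cy)=(0.2242,-0.9745)
member 7 (3-5): L=0.9319, (cx,cy)=(0.9496,-0.3133)
member 8 (4-5): L=1.5949, (cx,cy)=(0.2928,0.9562)
member 9 (4-6): L=0.8130, (cx,cy)=(1.0000,0.0000)
member 10 (5-6): L=1.5638, (cx,cy)=(0.2213,-0.9752)
solve A·x = −loads:
  F[0-1] = -194.6354 N (compression)
  F[0-2] = -899.1157 N (compression)
  F[1-2] = +185.2505 N (tension)
  F[1-3] = -82.6458 N (compression)
  F[2-3] = -184.9174 N (compression)
  F[2-4] = -816.5940 N (compression)
  F[3-4] = +256.4022 N (tension)
  F[3-5] = -189.5759 N (compression)
  F[4-5] = +326.7350 N (tension)
  F[4-6] = +84.3592 N (tension)
  F[5-6] = -381.2641 N (compression)
  Rx@0 = +939.1400 N
  Ry@0 = +190.4757 N
  Ry@6 = +371.8143 N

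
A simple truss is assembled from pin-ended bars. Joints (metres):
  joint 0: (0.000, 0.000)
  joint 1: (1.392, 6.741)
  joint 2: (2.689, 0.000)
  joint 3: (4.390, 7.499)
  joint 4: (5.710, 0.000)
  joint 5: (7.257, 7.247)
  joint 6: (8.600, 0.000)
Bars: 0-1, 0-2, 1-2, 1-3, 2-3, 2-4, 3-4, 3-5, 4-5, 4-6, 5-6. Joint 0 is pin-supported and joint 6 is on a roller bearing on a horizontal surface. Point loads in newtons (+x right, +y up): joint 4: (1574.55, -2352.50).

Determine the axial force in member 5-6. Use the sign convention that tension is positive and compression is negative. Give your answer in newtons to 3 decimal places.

-1588.545

N=7 nodes, M=11 members, R=3 reactions → 2N=14, M+R=14
member 0 (0-1): L=6.8832, (cx,cy)=(0.2022,0.9793)
member 1 (0-2): L=2.6890, (cx,cy)=(1.0000,0.0000)
member 2 (1-2): L=6.8646, (cx,cy)=(0.1889,-0.9820)
member 3 (1-3): L=3.0923, (cx,cy)=(0.9695,0.2451)
member 4 (2-3): L=7.6895, (cx,cy)=(0.2212,0.9752)
member 5 (2-4): L=3.0210, (cx,cy)=(1.0000,0.0000)
member 6 (3-4): L=7.6143, (cx,cy)=(0.1734,-0.9849)
member 7 (3-5): L=2.8781, (cx,cy)=(0.9962,-0.0876)
member 8 (4-5): L=7.4103, (cx,cy)=(0.2088,0.9780)
member 9 (4-6): L=2.8900, (cx,cy)=(1.0000,0.0000)
member 10 (5-6): L=7.3704, (cx,cy)=(0.1822,-0.9833)
solve A·x = −loads:
  F[0-1] = -807.2285 N (compression)
  F[0-2] = +1737.7965 N (tension)
  F[1-2] = +727.6215 N (tension)
  F[1-3] = -310.1858 N (compression)
  F[2-3] = -732.6672 N (compression)
  F[2-4] = +2037.3466 N (tension)
  F[3-4] = +857.2706 N (tension)
  F[3-5] = -613.7689 N (compression)
  F[4-5] = +1542.1901 N (tension)
  F[4-6] = +289.4577 N (tension)
  F[5-6] = -1588.5450 N (compression)
  Rx@0 = -1574.5500 N
  Ry@0 = +790.5494 N
  Ry@6 = +1561.9506 N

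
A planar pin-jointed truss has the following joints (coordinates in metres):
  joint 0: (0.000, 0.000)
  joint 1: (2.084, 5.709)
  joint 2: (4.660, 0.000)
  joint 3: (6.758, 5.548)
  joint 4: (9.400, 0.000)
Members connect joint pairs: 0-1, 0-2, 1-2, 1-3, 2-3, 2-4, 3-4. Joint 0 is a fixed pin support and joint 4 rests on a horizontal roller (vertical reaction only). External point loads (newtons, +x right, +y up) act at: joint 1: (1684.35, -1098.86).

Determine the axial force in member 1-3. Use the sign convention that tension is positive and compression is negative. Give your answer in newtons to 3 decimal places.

N=5 nodes, M=7 members, R=3 reactions → 2N=10, M+R=10
member 0 (0-1): L=6.0775, (cx,cy)=(0.3429,0.9394)
member 1 (0-2): L=4.6600, (cx,cy)=(1.0000,0.0000)
member 2 (1-2): L=6.2633, (cx,cy)=(0.4113,-0.9115)
member 3 (1-3): L=4.6768, (cx,cy)=(0.9994,-0.0344)
member 4 (2-3): L=5.9314, (cx,cy)=(0.3537,0.9354)
member 5 (2-4): L=4.7400, (cx,cy)=(1.0000,0.0000)
member 6 (3-4): L=6.1450, (cx,cy)=(0.4299,-0.9029)
solve A·x = −loads:
  F[0-1] = +178.5595 N (tension)
  F[0-2] = +1623.1210 N (tension)
  F[1-2] = -1349.1937 N (compression)
  F[1-3] = -1068.8484 N (compression)
  F[2-3] = +1314.7918 N (tension)
  F[2-4] = +603.1615 N (tension)
  F[3-4] = -1402.8766 N (compression)
  Rx@0 = -1684.3500 N
  Ry@0 = -167.7334 N
  Ry@4 = +1266.5934 N

-1068.848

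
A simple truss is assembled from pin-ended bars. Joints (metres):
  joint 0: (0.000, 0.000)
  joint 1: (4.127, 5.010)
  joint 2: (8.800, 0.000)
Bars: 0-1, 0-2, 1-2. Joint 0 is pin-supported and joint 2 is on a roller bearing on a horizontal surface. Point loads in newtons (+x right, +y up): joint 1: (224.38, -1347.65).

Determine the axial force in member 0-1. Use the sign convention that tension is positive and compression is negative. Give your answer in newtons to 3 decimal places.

N=3 nodes, M=3 members, R=3 reactions → 2N=6, M+R=6
member 0 (0-1): L=6.4909, (cx,cy)=(0.6358,0.7718)
member 1 (0-2): L=8.8000, (cx,cy)=(1.0000,0.0000)
member 2 (1-2): L=6.8511, (cx,cy)=(0.6821,-0.7313)
solve A·x = −loads:
  F[0-1] = -761.6667 N (compression)
  F[0-2] = +708.6552 N (tension)
  F[1-2] = -1038.9556 N (compression)
  Rx@0 = -224.3800 N
  Ry@0 = +587.8892 N
  Ry@2 = +759.7608 N

-761.667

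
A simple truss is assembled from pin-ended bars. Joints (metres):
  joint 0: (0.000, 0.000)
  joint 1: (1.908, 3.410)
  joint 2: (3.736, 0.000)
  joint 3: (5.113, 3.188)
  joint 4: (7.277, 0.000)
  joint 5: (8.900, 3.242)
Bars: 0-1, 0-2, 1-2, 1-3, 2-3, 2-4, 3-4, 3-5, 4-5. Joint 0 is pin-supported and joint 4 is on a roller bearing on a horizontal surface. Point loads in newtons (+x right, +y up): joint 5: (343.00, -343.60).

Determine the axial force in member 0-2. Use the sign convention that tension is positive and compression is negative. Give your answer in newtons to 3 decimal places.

214.619

N=6 nodes, M=9 members, R=3 reactions → 2N=12, M+R=12
member 0 (0-1): L=3.9075, (cx,cy)=(0.4883,0.8727)
member 1 (0-2): L=3.7360, (cx,cy)=(1.0000,0.0000)
member 2 (1-2): L=3.8691, (cx,cy)=(0.4725,-0.8813)
member 3 (1-3): L=3.2127, (cx,cy)=(0.9976,-0.0691)
member 4 (2-3): L=3.4727, (cx,cy)=(0.3965,0.9180)
member 5 (2-4): L=3.5410, (cx,cy)=(1.0000,0.0000)
member 6 (3-4): L=3.8531, (cx,cy)=(0.5616,-0.8274)
member 7 (3-5): L=3.7874, (cx,cy)=(0.9999,0.0143)
member 8 (4-5): L=3.6256, (cx,cy)=(0.4477,0.8942)
solve A·x = −loads:
  F[0-1] = +262.9194 N (tension)
  F[0-2] = +214.6186 N (tension)
  F[1-2] = -280.8517 N (compression)
  F[1-3] = +261.6996 N (tension)
  F[2-3] = +269.6317 N (tension)
  F[2-4] = -24.9895 N (compression)
  F[3-4] = -268.3719 N (compression)
  F[3-5] = +518.7675 N (tension)
  F[4-5] = -392.5229 N (compression)
  Rx@0 = -343.0000 N
  Ry@0 = -229.4447 N
  Ry@4 = +573.0447 N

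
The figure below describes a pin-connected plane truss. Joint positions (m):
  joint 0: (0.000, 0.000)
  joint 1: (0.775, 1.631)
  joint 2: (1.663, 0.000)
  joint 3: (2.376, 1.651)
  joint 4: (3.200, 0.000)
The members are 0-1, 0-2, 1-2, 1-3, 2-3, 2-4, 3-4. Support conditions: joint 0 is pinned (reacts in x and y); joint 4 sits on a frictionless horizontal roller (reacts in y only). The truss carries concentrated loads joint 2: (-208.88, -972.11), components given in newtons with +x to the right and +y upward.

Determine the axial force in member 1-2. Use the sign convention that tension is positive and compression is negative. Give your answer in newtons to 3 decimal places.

N=5 nodes, M=7 members, R=3 reactions → 2N=10, M+R=10
member 0 (0-1): L=1.8058, (cx,cy)=(0.4292,0.9032)
member 1 (0-2): L=1.6630, (cx,cy)=(1.0000,0.0000)
member 2 (1-2): L=1.8571, (cx,cy)=(0.4782,-0.8783)
member 3 (1-3): L=1.6011, (cx,cy)=(0.9999,0.0125)
member 4 (2-3): L=1.7984, (cx,cy)=(0.3965,0.9180)
member 5 (2-4): L=1.5370, (cx,cy)=(1.0000,0.0000)
member 6 (3-4): L=1.8452, (cx,cy)=(0.4466,-0.8948)
solve A·x = −loads:
  F[0-1] = -516.9476 N (compression)
  F[0-2] = +12.9841 N (tension)
  F[1-2] = +524.9089 N (tension)
  F[1-3] = -472.8982 N (compression)
  F[2-3] = +556.7249 N (tension)
  F[2-4] = +252.1377 N (tension)
  F[3-4] = -564.6183 N (compression)
  Rx@0 = +208.8800 N
  Ry@0 = +466.9166 N
  Ry@4 = +505.1934 N

524.909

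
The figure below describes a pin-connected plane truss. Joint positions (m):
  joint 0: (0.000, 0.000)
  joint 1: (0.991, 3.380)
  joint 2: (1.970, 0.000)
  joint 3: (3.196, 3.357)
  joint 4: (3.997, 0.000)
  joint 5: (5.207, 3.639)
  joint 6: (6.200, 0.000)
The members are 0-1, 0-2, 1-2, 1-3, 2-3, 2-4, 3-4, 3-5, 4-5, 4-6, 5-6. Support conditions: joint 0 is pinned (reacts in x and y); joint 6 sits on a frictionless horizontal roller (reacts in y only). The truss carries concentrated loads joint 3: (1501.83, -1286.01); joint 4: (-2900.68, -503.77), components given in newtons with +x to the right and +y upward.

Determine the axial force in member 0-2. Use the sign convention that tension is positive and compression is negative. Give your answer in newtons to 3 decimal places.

N=7 nodes, M=11 members, R=3 reactions → 2N=14, M+R=14
member 0 (0-1): L=3.5223, (cx,cy)=(0.2814,0.9596)
member 1 (0-2): L=1.9700, (cx,cy)=(1.0000,0.0000)
member 2 (1-2): L=3.5189, (cx,cy)=(0.2782,-0.9605)
member 3 (1-3): L=2.2051, (cx,cy)=(0.9999,-0.0104)
member 4 (2-3): L=3.5739, (cx,cy)=(0.3430,0.9393)
member 5 (2-4): L=2.0270, (cx,cy)=(1.0000,0.0000)
member 6 (3-4): L=3.4512, (cx,cy)=(0.2321,-0.9727)
member 7 (3-5): L=2.0307, (cx,cy)=(0.9903,0.1389)
member 8 (4-5): L=3.8349, (cx,cy)=(0.3155,0.9489)
member 9 (4-6): L=2.2030, (cx,cy)=(1.0000,0.0000)
member 10 (5-6): L=3.7721, (cx,cy)=(0.2633,-0.9647)
solve A·x = −loads:
  F[0-1] = +11.5410 N (tension)
  F[0-2] = -1402.0971 N (compression)
  F[1-2] = -11.6003 N (compression)
  F[1-3] = +6.4748 N (tension)
  F[2-3] = +11.8622 N (tension)
  F[2-4] = -1409.3937 N (compression)
  F[3-4] = -1498.3547 N (compression)
  F[3-5] = -1154.7208 N (compression)
  F[4-5] = +2066.7871 N (tension)
  F[4-6] = +491.4122 N (tension)
  F[5-6] = -1866.6987 N (compression)
  Rx@0 = +1398.8500 N
  Ry@0 = -11.0748 N
  Ry@6 = +1800.8548 N

-1402.097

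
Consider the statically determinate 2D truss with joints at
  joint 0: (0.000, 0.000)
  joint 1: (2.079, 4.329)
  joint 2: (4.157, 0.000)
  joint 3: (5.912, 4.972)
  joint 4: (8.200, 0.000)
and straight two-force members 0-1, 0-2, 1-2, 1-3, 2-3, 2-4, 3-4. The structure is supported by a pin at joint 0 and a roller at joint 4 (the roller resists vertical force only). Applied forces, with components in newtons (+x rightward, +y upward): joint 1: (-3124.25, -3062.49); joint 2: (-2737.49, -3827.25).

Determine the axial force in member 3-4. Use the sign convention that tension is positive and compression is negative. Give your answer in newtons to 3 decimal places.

-1174.893

N=5 nodes, M=7 members, R=3 reactions → 2N=10, M+R=10
member 0 (0-1): L=4.8023, (cx,cy)=(0.4329,0.9014)
member 1 (0-2): L=4.1570, (cx,cy)=(1.0000,0.0000)
member 2 (1-2): L=4.8019, (cx,cy)=(0.4327,-0.9015)
member 3 (1-3): L=3.8866, (cx,cy)=(0.9862,0.1654)
member 4 (2-3): L=5.2726, (cx,cy)=(0.3328,0.9430)
member 5 (2-4): L=4.0430, (cx,cy)=(1.0000,0.0000)
member 6 (3-4): L=5.4732, (cx,cy)=(0.4180,-0.9084)
solve A·x = −loads:
  F[0-1] = -6459.0693 N (compression)
  F[0-2] = -3065.5195 N (compression)
  F[1-2] = +2889.7847 N (tension)
  F[1-3] = -935.3995 N (compression)
  F[2-3] = +1295.9570 N (tension)
  F[2-4] = +491.1501 N (tension)
  F[3-4] = -1174.8925 N (compression)
  Rx@0 = +5861.7400 N
  Ry@0 = +5822.4331 N
  Ry@4 = +1067.3069 N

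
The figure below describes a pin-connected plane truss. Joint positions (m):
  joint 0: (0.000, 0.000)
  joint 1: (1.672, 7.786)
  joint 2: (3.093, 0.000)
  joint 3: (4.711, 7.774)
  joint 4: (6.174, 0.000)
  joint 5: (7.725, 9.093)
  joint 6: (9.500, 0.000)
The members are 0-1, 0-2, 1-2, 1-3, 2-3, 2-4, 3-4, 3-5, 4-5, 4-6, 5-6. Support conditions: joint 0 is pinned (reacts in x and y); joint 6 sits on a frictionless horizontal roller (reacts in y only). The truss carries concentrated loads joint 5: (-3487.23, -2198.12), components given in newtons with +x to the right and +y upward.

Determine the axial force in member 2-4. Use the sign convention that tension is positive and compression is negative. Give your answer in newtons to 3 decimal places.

-1215.641

N=7 nodes, M=11 members, R=3 reactions → 2N=14, M+R=14
member 0 (0-1): L=7.9635, (cx,cy)=(0.2100,0.9777)
member 1 (0-2): L=3.0930, (cx,cy)=(1.0000,0.0000)
member 2 (1-2): L=7.9146, (cx,cy)=(0.1795,-0.9838)
member 3 (1-3): L=3.0390, (cx,cy)=(1.0000,-0.0039)
member 4 (2-3): L=7.9406, (cx,cy)=(0.2038,0.9790)
member 5 (2-4): L=3.0810, (cx,cy)=(1.0000,0.0000)
member 6 (3-4): L=7.9105, (cx,cy)=(0.1849,-0.9827)
member 7 (3-5): L=3.2900, (cx,cy)=(0.9161,0.4009)
member 8 (4-5): L=9.2243, (cx,cy)=(0.1681,0.9858)
member 9 (4-6): L=3.3260, (cx,cy)=(1.0000,0.0000)
member 10 (5-6): L=9.2646, (cx,cy)=(0.1916,-0.9815)
solve A·x = −loads:
  F[0-1] = -3833.9890 N (compression)
  F[0-2] = -2682.2539 N (compression)
  F[1-2] = +3816.4307 N (tension)
  F[1-3] = -1490.1950 N (compression)
  F[2-3] = -3834.8701 N (compression)
  F[2-4] = -1215.6414 N (compression)
  F[3-4] = +2589.5144 N (tension)
  F[3-5] = -3002.3574 N (compression)
  F[4-5] = -2581.5973 N (compression)
  F[4-6] = -302.6482 N (compression)
  F[5-6] = +1579.6742 N (tension)
  Rx@0 = +3487.2300 N
  Ry@0 = +3748.5311 N
  Ry@6 = -1550.4111 N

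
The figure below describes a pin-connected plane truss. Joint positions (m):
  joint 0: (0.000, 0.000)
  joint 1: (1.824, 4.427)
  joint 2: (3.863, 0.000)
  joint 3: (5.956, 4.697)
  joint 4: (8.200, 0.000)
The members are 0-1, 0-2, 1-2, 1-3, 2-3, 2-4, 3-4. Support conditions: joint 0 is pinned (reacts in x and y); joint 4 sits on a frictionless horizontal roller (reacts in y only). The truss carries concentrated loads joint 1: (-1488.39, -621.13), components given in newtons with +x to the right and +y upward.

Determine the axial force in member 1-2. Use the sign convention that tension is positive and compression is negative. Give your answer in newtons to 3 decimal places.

N=5 nodes, M=7 members, R=3 reactions → 2N=10, M+R=10
member 0 (0-1): L=4.7880, (cx,cy)=(0.3809,0.9246)
member 1 (0-2): L=3.8630, (cx,cy)=(1.0000,0.0000)
member 2 (1-2): L=4.8740, (cx,cy)=(0.4183,-0.9083)
member 3 (1-3): L=4.1408, (cx,cy)=(0.9979,0.0652)
member 4 (2-3): L=5.1422, (cx,cy)=(0.4070,0.9134)
member 5 (2-4): L=4.3370, (cx,cy)=(1.0000,0.0000)
member 6 (3-4): L=5.2055, (cx,cy)=(0.4311,-0.9023)
solve A·x = −loads:
  F[0-1] = -1391.4355 N (compression)
  F[0-2] = -958.3235 N (compression)
  F[1-2] = +778.0955 N (tension)
  F[1-3] = +634.1627 N (tension)
  F[2-3] = -773.7265 N (compression)
  F[2-4] = -317.8891 N (compression)
  F[3-4] = +737.4221 N (tension)
  Rx@0 = +1488.3900 N
  Ry@0 = +1286.5155 N
  Ry@4 = -665.3855 N

778.095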